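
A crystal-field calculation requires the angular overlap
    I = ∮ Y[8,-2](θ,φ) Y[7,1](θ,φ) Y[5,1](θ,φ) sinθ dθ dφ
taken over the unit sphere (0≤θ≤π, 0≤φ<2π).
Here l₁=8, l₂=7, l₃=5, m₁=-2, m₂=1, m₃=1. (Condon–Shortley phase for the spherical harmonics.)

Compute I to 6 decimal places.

m-sum 0 ✓  L=20 even ✓  1≤5≤15 ✓
Π(2lᵢ+1) = 17×15×11 = 2805
triangle coeff Δ(8,7,5) = 1/814773960
Σ_t [3,7]: t=3:−1/87091200 t=4:+1/4976640 t=5:−1/2073600 t=6:+1/4976640 t=7:−1/87091200 = -1/9676800
(3j)²=360/46189 [(8 7 5; 0 0 0)], sign=+1
Σ_t [4,8]: t=4:+1/298598400 t=5:−1/10368000 t=6:+1/3317760 t=7:−1/6531840 t=8:+1/92897280 = 197/2985984000
(3j)²=38809/5542680 [(8 7 5; -2 1 1)], sign=+1
⇒ 4πI² = 1746405/11408683
I = (+1)√(1746405/11408683/(4π)) = 0.11036968

0.110370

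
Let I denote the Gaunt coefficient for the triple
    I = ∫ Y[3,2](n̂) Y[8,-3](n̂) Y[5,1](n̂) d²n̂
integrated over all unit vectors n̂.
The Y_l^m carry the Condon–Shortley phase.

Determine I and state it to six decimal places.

Rules hold: Σm=0, L=16 even, 5≤5≤11.
N = 7·17·11 = 1309
Δ = 6!·0!·10!/17! = 1/136136
Racah Σ t=3..3: t=3:−1/518400 = -1/518400
⇒ 3j(3 8 5; 0 0 0)² = 56/2431, sgn +1
Racah Σ t=1..1: t=1:−1/2073600 = -1/2073600
⇒ 3j(3 8 5; 2 -3 1)² = 15/884, sgn -1
4πI² = N·(3j₀)²·(3jₘ)² = 1470/2873
I = -1·√(0.51166/4π) = -0.20178363

-0.201784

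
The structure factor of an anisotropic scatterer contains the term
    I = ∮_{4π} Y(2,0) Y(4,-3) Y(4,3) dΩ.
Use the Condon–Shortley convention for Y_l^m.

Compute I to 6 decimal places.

0.057344

Checks pass: Σm=0; 10 even; l₃=4∈[2,6].
(2·2+1)(2·4+1)(2·4+1) = 405
Δ: 2! 2! 6! / 11! → 1/13860
sum: t=0:+1/192 t=1:−1/36 t=2:+1/192 = -5/288
3j²(2 4 4; 0 0 0) = Δ·Π!·Σ² = 20/693  (sign -1)
sum: t=0:+1/480 t=1:−1/720 = 1/1440
3j²(2 4 4; 0 -3 3) = Δ·Π!·Σ² = 7/1980  (sign -1)
combine: 4πI² = 405·20/693·7/1980 = 5/121
take √, sign +1: I = 0.05734392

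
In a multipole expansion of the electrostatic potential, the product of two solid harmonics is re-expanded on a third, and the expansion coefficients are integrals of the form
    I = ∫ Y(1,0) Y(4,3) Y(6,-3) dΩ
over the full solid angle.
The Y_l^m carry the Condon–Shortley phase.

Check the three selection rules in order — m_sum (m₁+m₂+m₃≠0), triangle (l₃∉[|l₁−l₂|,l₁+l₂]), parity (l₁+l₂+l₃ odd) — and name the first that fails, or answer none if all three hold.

Σmᵢ = 0  ✓
l₃∈[|l₁−l₂|,l₁+l₂]=[3,5], have l₃=6  ✗
Σlᵢ = 11 ⇒ odd

triangle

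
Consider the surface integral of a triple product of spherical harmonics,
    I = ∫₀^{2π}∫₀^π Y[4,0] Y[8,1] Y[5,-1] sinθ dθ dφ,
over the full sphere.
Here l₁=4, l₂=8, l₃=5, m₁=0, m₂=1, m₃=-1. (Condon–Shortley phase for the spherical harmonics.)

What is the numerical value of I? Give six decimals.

l₁+l₂+l₃=17 is odd: 3j(l;000)=0 ⇒ I=0

0.000000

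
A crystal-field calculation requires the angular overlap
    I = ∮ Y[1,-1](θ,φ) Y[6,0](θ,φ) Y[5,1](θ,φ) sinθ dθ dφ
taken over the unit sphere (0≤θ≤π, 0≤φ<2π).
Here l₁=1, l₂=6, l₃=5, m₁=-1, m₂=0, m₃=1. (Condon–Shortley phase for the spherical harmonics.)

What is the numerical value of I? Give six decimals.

0.158246

Checks pass: Σm=0; 12 even; l₃=5∈[5,7].
(2·1+1)(2·6+1)(2·5+1) = 429
Δ: 2! 0! 10! / 13! → 1/858
sum: t=1:−1/14400 = -1/14400
3j²(1 6 5; 0 0 0) = Δ·Π!·Σ² = 6/143  (sign +1)
sum: t=2:+1/34560 = 1/34560
3j²(1 6 5; -1 0 1) = Δ·Π!·Σ² = 5/286  (sign +1)
combine: 4πI² = 429·6/143·5/286 = 45/143
take √, sign +1: I = 0.15824621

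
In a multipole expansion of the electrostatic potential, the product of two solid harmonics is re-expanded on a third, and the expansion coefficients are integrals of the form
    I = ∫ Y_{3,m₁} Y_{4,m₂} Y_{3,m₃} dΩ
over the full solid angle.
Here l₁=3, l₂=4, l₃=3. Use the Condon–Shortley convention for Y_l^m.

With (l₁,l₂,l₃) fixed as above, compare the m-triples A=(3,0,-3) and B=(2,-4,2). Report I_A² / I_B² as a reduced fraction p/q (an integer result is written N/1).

Same 3,4,3: normalisation and zero-m 3j drop out of the ratio.
A: Δ: 4! 2! 4! / 11! → 1/34650; sum: t=0:+1/1152 = 1/1152; 3j²(3 4 3; 3 0 -3) = Δ·Π!·Σ² = 1/154  (sign +1)
B: Δ: 4! 2! 4! / 11! → 1/34650; sum: t=0:+1/576 = 1/576; 3j²(3 4 3; 2 -4 2) = Δ·Π!·Σ² = 5/99  (sign -1)
I_A²/I_B² = (1/154)/(5/99) = 9/70

9/70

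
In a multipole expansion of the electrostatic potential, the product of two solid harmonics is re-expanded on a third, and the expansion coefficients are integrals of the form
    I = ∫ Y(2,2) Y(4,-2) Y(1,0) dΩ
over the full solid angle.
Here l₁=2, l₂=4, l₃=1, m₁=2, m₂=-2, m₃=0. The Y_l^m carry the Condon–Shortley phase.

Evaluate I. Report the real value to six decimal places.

triangle: need 2≤l₃≤6, have 1; I=0

0.000000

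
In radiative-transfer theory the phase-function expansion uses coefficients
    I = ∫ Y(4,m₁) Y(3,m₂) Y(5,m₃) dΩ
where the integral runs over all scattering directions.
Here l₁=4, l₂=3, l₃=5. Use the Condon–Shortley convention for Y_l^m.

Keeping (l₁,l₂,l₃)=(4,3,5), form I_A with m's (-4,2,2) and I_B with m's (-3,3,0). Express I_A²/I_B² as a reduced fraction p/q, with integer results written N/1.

l's match ⇒ only the (l;m) 3-j factors differ between A and B.
A: triangle coeff Δ(4,3,5) = 1/180180; Σ_t [2,2]: t=2:+1/8640 = 1/8640; (3j)²=14/1287 [(4 3 5; -4 2 2)], sign=-1
B: triangle coeff Δ(4,3,5) = 1/180180; Σ_t [2,2]: t=2:+1/5760 = 1/5760; (3j)²=5/572 [(4 3 5; -3 3 0)], sign=-1
I_A²/I_B² = (14/1287)/(5/572) = 56/45

56/45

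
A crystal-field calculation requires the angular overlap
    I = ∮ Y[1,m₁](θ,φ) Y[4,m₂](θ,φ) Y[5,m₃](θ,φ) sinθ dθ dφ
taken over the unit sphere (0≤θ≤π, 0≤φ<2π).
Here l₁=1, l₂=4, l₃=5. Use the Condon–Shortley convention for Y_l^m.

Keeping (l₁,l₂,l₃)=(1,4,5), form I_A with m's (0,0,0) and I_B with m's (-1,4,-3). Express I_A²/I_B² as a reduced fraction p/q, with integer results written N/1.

25/1

Same 1,4,5: normalisation and zero-m 3j drop out of the ratio.
A: Δ: 0! 2! 8! / 11! → 1/495; sum: t=0:+1/576 = 1/576; 3j²(1 4 5; 0 0 0) = Δ·Π!·Σ² = 5/99  (sign -1)
B: Δ: 0! 2! 8! / 11! → 1/495; sum: t=0:+1/80640 = 1/80640; 3j²(1 4 5; -1 4 -3) = Δ·Π!·Σ² = 1/495  (sign +1)
I_A²/I_B² = (5/99)/(1/495) = 25/1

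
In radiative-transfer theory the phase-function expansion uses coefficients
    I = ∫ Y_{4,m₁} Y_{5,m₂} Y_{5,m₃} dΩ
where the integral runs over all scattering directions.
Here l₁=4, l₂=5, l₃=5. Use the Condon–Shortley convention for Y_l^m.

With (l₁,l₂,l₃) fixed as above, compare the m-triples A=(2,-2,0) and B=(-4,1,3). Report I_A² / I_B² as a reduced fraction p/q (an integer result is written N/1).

7/20

Shared (l₁,l₂,l₃)=(4,5,5): N and (l;000)² cancel in I_A²/I_B².
A: Δ = 4!·4!·6!/15! = 1/3153150; Racah Σ t=0..2: t=0:+1/3456 t=1:−1/1728 t=2:+1/11520 = -7/34560; ⇒ 3j(4 5 5; 2 -2 0)² = 7/858, sgn +1
B: Δ = 4!·4!·6!/15! = 1/3153150; Racah Σ t=4..4: t=4:+1/27648 = 1/27648; ⇒ 3j(4 5 5; -4 1 3)² = 10/429, sgn +1
I_A²/I_B² = (7/858)/(10/429) = 7/20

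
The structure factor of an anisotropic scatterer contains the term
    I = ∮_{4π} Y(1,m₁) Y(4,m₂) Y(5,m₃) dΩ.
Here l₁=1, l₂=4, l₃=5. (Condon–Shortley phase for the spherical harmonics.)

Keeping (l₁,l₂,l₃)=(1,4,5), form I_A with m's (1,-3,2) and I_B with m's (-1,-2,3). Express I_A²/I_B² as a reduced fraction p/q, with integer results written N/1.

3/28

l's match ⇒ only the (l;m) 3-j factors differ between A and B.
A: triangle coeff Δ(1,4,5) = 1/495; Σ_t [0,0]: t=0:+1/10080 = 1/10080; (3j)²=1/165 [(1 4 5; 1 -3 2)], sign=-1
B: triangle coeff Δ(1,4,5) = 1/495; Σ_t [0,0]: t=0:+1/2880 = 1/2880; (3j)²=28/495 [(1 4 5; -1 -2 3)], sign=+1
I_A²/I_B² = (1/165)/(28/495) = 3/28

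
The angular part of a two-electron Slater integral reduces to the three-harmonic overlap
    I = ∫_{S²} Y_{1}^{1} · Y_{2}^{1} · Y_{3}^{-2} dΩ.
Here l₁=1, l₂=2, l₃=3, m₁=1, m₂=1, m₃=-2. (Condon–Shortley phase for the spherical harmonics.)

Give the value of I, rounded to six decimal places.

0.261169

Rules hold: Σm=0, L=6 even, 1≤3≤3.
N = 3·5·7 = 105
Δ = 0!·2!·4!/7! = 1/105
Racah Σ t=0..0: t=0:+1/4 = 1/4
⇒ 3j(1 2 3; 0 0 0)² = 3/35, sgn -1
Racah Σ t=0..0: t=0:+1/12 = 1/12
⇒ 3j(1 2 3; 1 1 -2)² = 2/21, sgn -1
4πI² = N·(3j₀)²·(3jₘ)² = 6/7
I = +1·√(0.857143/4π) = 0.26116903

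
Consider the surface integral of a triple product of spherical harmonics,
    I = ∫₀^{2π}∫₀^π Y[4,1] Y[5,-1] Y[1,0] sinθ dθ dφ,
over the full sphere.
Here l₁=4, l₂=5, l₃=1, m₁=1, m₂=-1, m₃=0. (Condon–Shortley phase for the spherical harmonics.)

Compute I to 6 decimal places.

-0.240571

Checks pass: Σm=0; 10 even; l₃=1∈[1,9].
(2·4+1)(2·5+1)(2·1+1) = 297
Δ: 8! 0! 2! / 11! → 1/495
sum: t=4:+1/576 = 1/576
3j²(4 5 1; 0 0 0) = Δ·Π!·Σ² = 5/99  (sign -1)
sum: t=3:−1/720 = -1/720
3j²(4 5 1; 1 -1 0) = Δ·Π!·Σ² = 8/165  (sign +1)
combine: 4πI² = 297·5/99·8/165 = 8/11
take √, sign -1: I = -0.24057125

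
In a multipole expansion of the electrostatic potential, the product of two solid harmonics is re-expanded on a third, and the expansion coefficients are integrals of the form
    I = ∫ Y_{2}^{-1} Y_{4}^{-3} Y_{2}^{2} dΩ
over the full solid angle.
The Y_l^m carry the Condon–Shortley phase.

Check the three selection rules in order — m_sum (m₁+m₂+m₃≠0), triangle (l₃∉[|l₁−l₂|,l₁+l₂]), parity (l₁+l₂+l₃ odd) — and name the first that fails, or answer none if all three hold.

m_sum

m₁+m₂+m₃ = -1 − 3 + 2 = -2  ✗
triangle: |2−4|=2 ≤ l₃=2 ≤ 2+4=6
parity: l₁+l₂+l₃ = 8 is even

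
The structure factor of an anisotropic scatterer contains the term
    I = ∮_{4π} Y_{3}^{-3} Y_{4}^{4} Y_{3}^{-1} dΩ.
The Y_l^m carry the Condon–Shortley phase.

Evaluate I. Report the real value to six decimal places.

Rules hold: Σm=0, L=10 even, 1≤3≤7.
N = 7·9·7 = 441
Δ = 4!·2!·4!/11! = 1/34650
Racah Σ t=1..3: t=1:−1/72 t=2:+1/16 t=3:−1/72 = 5/144
⇒ 3j(3 4 3; 0 0 0)² = 2/77, sgn -1
Racah Σ t=4..4: t=4:+1/1152 = 1/1152
⇒ 3j(3 4 3; -3 4 -1)² = 1/33, sgn +1
4πI² = N·(3j₀)²·(3jₘ)² = 42/121
I = -1·√(0.347107/4π) = -0.16619847

-0.166198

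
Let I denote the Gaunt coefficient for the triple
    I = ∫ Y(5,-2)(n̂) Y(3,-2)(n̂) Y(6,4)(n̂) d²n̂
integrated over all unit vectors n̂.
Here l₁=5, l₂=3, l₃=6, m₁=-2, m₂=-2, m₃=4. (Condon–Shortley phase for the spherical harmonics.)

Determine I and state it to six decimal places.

m-sum 0 ✓  L=14 even ✓  2≤6≤8 ✓
Π(2lᵢ+1) = 11×7×13 = 1001
triangle coeff Δ(5,3,6) = 1/675675
Σ_t [0,2]: t=0:+1/8640 t=1:−1/2304 t=2:+1/8640 = -7/34560
(3j)²=7/429 [(5 3 6; 0 0 0)], sign=-1
Σ_t [0,1]: t=0:+1/60480 t=1:−1/34560 = -1/80640
(3j)²=6/1001 [(5 3 6; -2 -2 4)], sign=-1
⇒ 4πI² = 14/143
I = (+1)√(14/143/(4π)) = 0.08826552

0.088266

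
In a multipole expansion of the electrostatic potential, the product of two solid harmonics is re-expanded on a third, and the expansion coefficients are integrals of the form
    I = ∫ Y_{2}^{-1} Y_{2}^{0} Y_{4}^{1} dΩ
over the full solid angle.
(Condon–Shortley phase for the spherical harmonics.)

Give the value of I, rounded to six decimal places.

Checks pass: Σm=0; 8 even; l₃=4∈[0,4].
(2·2+1)(2·2+1)(2·4+1) = 225
Δ: 0! 4! 4! / 9! → 1/630
sum: t=0:+1/16 = 1/16
3j²(2 2 4; 0 0 0) = Δ·Π!·Σ² = 2/35  (sign +1)
sum: t=0:+1/24 = 1/24
3j²(2 2 4; -1 0 1) = Δ·Π!·Σ² = 1/21  (sign -1)
combine: 4πI² = 225·2/35·1/21 = 30/49
take √, sign -1: I = -0.22072812

-0.220728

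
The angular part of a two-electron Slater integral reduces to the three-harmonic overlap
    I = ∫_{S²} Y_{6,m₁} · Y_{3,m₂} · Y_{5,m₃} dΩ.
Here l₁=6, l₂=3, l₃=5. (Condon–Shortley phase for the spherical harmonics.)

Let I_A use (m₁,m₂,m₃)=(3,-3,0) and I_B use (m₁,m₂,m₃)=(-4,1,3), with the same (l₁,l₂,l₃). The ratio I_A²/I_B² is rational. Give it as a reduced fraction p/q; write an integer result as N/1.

14/5

Same 6,3,5: normalisation and zero-m 3j drop out of the ratio.
A: Δ: 4! 8! 2! / 15! → 1/675675; sum: t=0:+1/34560 = 1/34560; 3j²(6 3 5; 3 -3 0) = Δ·Π!·Σ² = 4/143  (sign -1)
B: Δ: 4! 8! 2! / 15! → 1/675675; sum: t=2:+1/322560 t=3:−1/30240 t=4:+1/69120 = -1/64512; 3j²(6 3 5; -4 1 3) = Δ·Π!·Σ² = 10/1001  (sign -1)
I_A²/I_B² = (4/143)/(10/1001) = 14/5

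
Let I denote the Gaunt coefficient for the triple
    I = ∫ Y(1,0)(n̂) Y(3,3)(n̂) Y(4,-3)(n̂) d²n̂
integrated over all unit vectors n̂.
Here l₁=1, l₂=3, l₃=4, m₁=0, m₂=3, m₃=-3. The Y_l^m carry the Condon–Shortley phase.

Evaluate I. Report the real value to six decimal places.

-0.162868

Checks pass: Σm=0; 8 even; l₃=4∈[2,4].
(2·1+1)(2·3+1)(2·4+1) = 189
Δ: 0! 2! 6! / 9! → 1/252
sum: t=0:+1/36 = 1/36
3j²(1 3 4; 0 0 0) = Δ·Π!·Σ² = 4/63  (sign +1)
sum: t=0:+1/720 = 1/720
3j²(1 3 4; 0 3 -3) = Δ·Π!·Σ² = 1/36  (sign -1)
combine: 4πI² = 189·4/63·1/36 = 1/3
take √, sign -1: I = -0.16286750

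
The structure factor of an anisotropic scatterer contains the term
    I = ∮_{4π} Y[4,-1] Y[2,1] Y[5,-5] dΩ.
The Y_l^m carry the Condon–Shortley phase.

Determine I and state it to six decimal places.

m-sum = -1 + 1 − 5 = -5 ≠ 0 ⇒ I = 0

0.000000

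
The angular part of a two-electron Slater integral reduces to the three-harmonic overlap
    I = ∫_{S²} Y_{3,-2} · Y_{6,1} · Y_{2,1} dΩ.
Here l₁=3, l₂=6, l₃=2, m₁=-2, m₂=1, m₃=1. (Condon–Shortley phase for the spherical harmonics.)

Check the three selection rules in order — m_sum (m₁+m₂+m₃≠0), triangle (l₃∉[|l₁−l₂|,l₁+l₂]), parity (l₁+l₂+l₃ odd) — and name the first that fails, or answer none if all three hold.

triangle

Σmᵢ = 0  ✓
l₃∈[|l₁−l₂|,l₁+l₂]=[3,9], have l₃=2  ✗
Σlᵢ = 11 ⇒ odd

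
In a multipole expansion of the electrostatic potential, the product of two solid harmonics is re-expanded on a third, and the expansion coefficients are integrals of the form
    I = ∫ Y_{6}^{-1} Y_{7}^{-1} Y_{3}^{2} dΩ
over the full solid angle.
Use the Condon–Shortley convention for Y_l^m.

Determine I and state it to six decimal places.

0.132863

m-sum 0 ✓  L=16 even ✓  1≤3≤13 ✓
Π(2lᵢ+1) = 13×15×7 = 1365
triangle coeff Δ(6,7,3) = 1/2042040
Σ_t [4,6]: t=4:+1/207360 t=5:−1/57600 t=6:+1/207360 = -1/129600
(3j)²=168/12155 [(6 7 3; 0 0 0)], sign=+1
Σ_t [5,6]: t=5:−1/172800 t=6:+1/414720 = -7/2073600
(3j)²=343/29172 [(6 7 3; -1 -1 2)], sign=+1
⇒ 4πI² = 100842/454597
I = (+1)√(100842/454597/(4π)) = 0.13286253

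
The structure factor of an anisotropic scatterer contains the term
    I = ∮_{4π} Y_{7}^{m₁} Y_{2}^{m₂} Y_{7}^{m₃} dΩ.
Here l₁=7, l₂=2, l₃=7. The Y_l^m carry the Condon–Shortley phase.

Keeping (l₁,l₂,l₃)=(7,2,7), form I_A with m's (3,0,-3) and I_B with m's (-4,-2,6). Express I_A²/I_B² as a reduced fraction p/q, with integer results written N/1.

841/1404

Same 7,2,7: normalisation and zero-m 3j drop out of the ratio.
A: Δ: 2! 12! 2! / 17! → 1/185640; sum: t=0:+1/3870720 t=1:−1/2177280 t=2:+1/29030400 = -29/174182400; 3j²(7 2 7; 3 0 -3) = Δ·Π!·Σ² = 841/185640  (sign -1)
B: Δ: 2! 12! 2! / 17! → 1/185640; sum: t=0:+1/159667200 = 1/159667200; 3j²(7 2 7; -4 -2 6) = Δ·Π!·Σ² = 9/1190  (sign -1)
I_A²/I_B² = (841/185640)/(9/1190) = 841/1404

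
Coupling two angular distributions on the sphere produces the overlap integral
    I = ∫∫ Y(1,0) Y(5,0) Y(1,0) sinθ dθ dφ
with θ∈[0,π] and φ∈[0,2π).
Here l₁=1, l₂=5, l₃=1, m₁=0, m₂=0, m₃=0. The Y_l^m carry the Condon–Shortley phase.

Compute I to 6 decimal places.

|1−5|≤1≤1+5 violated ⇒ I = 0

0.000000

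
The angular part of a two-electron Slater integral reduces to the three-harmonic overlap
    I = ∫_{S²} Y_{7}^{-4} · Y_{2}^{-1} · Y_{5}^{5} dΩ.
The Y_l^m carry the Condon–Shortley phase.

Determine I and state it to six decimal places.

m-sum 0 ✓  L=14 even ✓  5≤5≤9 ✓
Π(2lᵢ+1) = 15×5×11 = 825
triangle coeff Δ(7,2,5) = 1/15015
Σ_t [2,2]: t=2:+1/57600 = 1/57600
(3j)²=21/715 [(7 2 5; 0 0 0)], sign=-1
Σ_t [1,1]: t=1:−1/21772800 = -1/21772800
(3j)²=1/1365 [(7 2 5; -4 -1 5)], sign=-1
⇒ 4πI² = 3/169
I = (+1)√(3/169/(4π)) = 0.03758481

0.037585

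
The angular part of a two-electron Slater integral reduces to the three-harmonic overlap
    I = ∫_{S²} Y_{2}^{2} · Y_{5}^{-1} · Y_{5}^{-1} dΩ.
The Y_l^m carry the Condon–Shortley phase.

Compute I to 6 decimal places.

Checks pass: Σm=0; 12 even; l₃=5∈[3,7].
(2·2+1)(2·5+1)(2·5+1) = 605
Δ: 2! 2! 8! / 13! → 1/38610
sum: t=0:+1/2880 t=1:−1/576 t=2:+1/2880 = -1/960
3j²(2 5 5; 0 0 0) = Δ·Π!·Σ² = 10/429  (sign +1)
sum: t=0:+1/2304 = 1/2304
3j²(2 5 5; 2 -1 -1) = Δ·Π!·Σ² = 5/143  (sign +1)
combine: 4πI² = 605·10/429·5/143 = 250/507
take √, sign +1: I = 0.19808933

0.198089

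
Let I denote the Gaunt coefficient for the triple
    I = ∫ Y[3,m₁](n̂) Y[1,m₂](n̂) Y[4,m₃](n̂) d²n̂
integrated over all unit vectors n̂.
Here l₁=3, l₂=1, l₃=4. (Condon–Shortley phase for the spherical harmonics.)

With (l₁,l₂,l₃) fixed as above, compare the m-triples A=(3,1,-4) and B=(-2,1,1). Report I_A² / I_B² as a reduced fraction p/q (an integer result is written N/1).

l's match ⇒ only the (l;m) 3-j factors differ between A and B.
A: triangle coeff Δ(3,1,4) = 1/252; Σ_t [0,0]: t=0:+1/1440 = 1/1440; (3j)²=1/9 [(3 1 4; 3 1 -4)], sign=+1
B: triangle coeff Δ(3,1,4) = 1/252; Σ_t [0,0]: t=0:+1/240 = 1/240; (3j)²=1/84 [(3 1 4; -2 1 1)], sign=-1
I_A²/I_B² = (1/9)/(1/84) = 28/3

28/3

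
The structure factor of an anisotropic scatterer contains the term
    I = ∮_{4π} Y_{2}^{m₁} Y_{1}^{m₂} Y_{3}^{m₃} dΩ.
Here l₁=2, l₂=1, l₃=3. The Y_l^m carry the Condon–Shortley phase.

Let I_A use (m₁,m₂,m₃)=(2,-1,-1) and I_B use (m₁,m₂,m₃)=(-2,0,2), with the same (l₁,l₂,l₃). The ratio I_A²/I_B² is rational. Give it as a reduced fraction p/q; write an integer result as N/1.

1/5

l's match ⇒ only the (l;m) 3-j factors differ between A and B.
A: triangle coeff Δ(2,1,3) = 1/105; Σ_t [0,0]: t=0:+1/48 = 1/48; (3j)²=1/105 [(2 1 3; 2 -1 -1)], sign=+1
B: triangle coeff Δ(2,1,3) = 1/105; Σ_t [0,0]: t=0:+1/24 = 1/24; (3j)²=1/21 [(2 1 3; -2 0 2)], sign=-1
I_A²/I_B² = (1/105)/(1/21) = 1/5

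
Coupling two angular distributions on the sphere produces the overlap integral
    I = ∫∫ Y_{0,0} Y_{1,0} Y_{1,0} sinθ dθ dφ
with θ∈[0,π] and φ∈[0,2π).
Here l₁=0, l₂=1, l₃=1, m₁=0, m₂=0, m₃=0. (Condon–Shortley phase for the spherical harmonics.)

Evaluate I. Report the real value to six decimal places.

0.282095

Rules hold: Σm=0, L=2 even, 1≤1≤1.
N = 1·3·3 = 9
Δ = 0!·0!·2!/3! = 1/3
Racah Σ t=0..0: t=0:+1/1 = 1/1
⇒ 3j(0 1 1; 0 0 0)² = 1/3, sgn -1
(m-triple is (0,0,0) — same symbol as above.)
4πI² = N·(3j₀)²·(3jₘ)² = 1/1
I = +1·√(1/4π) = 0.28209479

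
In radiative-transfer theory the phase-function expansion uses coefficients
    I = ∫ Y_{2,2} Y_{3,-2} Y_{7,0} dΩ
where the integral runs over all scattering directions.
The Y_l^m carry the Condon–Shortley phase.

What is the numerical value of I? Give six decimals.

0.000000

|2−3|≤7≤2+3 violated ⇒ I = 0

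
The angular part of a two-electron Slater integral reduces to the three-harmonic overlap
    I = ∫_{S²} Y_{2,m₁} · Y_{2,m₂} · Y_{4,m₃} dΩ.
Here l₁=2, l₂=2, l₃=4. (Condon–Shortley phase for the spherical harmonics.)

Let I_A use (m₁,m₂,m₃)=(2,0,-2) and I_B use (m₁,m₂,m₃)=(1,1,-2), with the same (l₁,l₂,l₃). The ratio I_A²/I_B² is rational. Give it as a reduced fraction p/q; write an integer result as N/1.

3/8

Shared (l₁,l₂,l₃)=(2,2,4): N and (l;000)² cancel in I_A²/I_B².
A: Δ = 0!·4!·4!/9! = 1/630; Racah Σ t=0..0: t=0:+1/96 = 1/96; ⇒ 3j(2 2 4; 2 0 -2)² = 1/42, sgn +1
B: Δ = 0!·4!·4!/9! = 1/630; Racah Σ t=0..0: t=0:+1/36 = 1/36; ⇒ 3j(2 2 4; 1 1 -2)² = 4/63, sgn +1
I_A²/I_B² = (1/42)/(4/63) = 3/8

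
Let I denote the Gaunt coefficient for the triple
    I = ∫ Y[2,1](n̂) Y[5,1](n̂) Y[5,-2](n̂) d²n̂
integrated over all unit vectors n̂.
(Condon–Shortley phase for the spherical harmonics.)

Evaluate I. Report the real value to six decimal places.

m-sum 0 ✓  L=12 even ✓  3≤5≤7 ✓
Π(2lᵢ+1) = 5×11×11 = 605
triangle coeff Δ(2,5,5) = 1/38610
Σ_t [0,2]: t=0:+1/2880 t=1:−1/576 t=2:+1/2880 = -1/960
(3j)²=10/429 [(2 5 5; 0 0 0)], sign=+1
Σ_t [0,1]: t=0:+1/2880 t=1:−1/1440 = -1/2880
(3j)²=7/715 [(2 5 5; 1 1 -2)], sign=+1
⇒ 4πI² = 70/507
I = (+1)√(70/507/(4π)) = 0.10481902

0.104819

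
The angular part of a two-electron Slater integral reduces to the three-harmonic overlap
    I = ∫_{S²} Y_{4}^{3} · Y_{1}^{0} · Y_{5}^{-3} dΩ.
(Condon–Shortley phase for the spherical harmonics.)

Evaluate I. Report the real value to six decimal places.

-0.196426

Checks pass: Σm=0; 10 even; l₃=5∈[3,5].
(2·4+1)(2·1+1)(2·5+1) = 297
Δ: 0! 8! 2! / 11! → 1/495
sum: t=0:+1/576 = 1/576
3j²(4 1 5; 0 0 0) = Δ·Π!·Σ² = 5/99  (sign -1)
sum: t=0:+1/5040 = 1/5040
3j²(4 1 5; 3 0 -3) = Δ·Π!·Σ² = 16/495  (sign +1)
combine: 4πI² = 297·5/99·16/495 = 16/33
take √, sign -1: I = -0.19642560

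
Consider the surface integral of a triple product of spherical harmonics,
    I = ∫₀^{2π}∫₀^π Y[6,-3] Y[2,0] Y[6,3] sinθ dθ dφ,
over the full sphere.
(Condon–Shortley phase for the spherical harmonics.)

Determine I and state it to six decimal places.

-0.057344

Rules hold: Σm=0, L=14 even, 4≤6≤8.
N = 13·5·13 = 845
Δ = 2!·10!·2!/15! = 1/90090
Racah Σ t=0..2: t=0:+1/69120 t=1:−1/14400 t=2:+1/69120 = -7/172800
⇒ 3j(6 2 6; 0 0 0)² = 14/715, sgn -1
Racah Σ t=0..2: t=0:+1/1451520 t=1:−1/80640 t=2:+1/120960 = -1/290304
⇒ 3j(6 2 6; -3 0 3)² = 5/2002, sgn +1
4πI² = N·(3j₀)²·(3jₘ)² = 5/121
I = -1·√(0.0413223/4π) = -0.05734392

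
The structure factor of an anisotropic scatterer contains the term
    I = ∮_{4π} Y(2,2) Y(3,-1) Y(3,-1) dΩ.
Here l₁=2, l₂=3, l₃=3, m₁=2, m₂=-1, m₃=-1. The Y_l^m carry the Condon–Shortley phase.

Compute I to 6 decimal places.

Rules hold: Σm=0, L=8 even, 1≤3≤5.
N = 5·7·7 = 245
Δ = 2!·2!·4!/9! = 1/3780
Racah Σ t=0..2: t=0:+1/24 t=1:−1/4 t=2:+1/24 = -1/6
⇒ 3j(2 3 3; 0 0 0)² = 4/105, sgn +1
Racah Σ t=0..0: t=0:+1/16 = 1/16
⇒ 3j(2 3 3; 2 -1 -1)² = 2/35, sgn +1
4πI² = N·(3j₀)²·(3jₘ)² = 8/15
I = +1·√(0.533333/4π) = 0.20601291

0.206013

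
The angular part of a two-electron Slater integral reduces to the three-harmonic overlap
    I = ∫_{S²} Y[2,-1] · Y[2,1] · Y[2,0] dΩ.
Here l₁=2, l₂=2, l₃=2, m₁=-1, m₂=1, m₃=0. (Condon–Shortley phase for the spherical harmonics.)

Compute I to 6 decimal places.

Rules hold: Σm=0, L=6 even, 0≤2≤4.
N = 5·5·5 = 125
Δ = 2!·2!·2!/7! = 1/630
Racah Σ t=0..2: t=0:+1/8 t=1:−1/1 t=2:+1/8 = -3/4
⇒ 3j(2 2 2; 0 0 0)² = 2/35, sgn -1
Racah Σ t=1..2: t=1:−1/4 t=2:+1/2 = 1/4
⇒ 3j(2 2 2; -1 1 0)² = 1/70, sgn +1
4πI² = N·(3j₀)²·(3jₘ)² = 5/49
I = -1·√(0.102041/4π) = -0.09011188

-0.090112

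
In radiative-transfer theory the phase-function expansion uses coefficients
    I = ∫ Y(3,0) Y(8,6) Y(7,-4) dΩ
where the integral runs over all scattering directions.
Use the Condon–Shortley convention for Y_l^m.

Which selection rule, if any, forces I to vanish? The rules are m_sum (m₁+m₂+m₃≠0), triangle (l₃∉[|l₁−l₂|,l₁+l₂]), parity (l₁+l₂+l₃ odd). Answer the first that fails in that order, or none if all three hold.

m_sum

azimuthal sum: 0 + 6 − 4 = 2  ✗
5 ≤ 7 ≤ 11 (triangle on l)
L = 3 + 8 + 7 = 18 (even)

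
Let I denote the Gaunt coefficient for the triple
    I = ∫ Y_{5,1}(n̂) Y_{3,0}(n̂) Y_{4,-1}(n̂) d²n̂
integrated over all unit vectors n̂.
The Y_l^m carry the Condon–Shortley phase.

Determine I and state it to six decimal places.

m-sum 0 ✓  L=12 even ✓  2≤4≤8 ✓
Π(2lᵢ+1) = 11×7×9 = 693
triangle coeff Δ(5,3,4) = 1/180180
Σ_t [1,3]: t=1:−1/576 t=2:+1/144 t=3:−1/576 = 1/288
(3j)²=20/1001 [(5 3 4; 0 0 0)], sign=+1
Σ_t [1,3]: t=1:−1/432 t=2:+1/192 t=3:−1/1440 = 19/8640
(3j)²=361/30030 [(5 3 4; 1 0 -1)], sign=-1
⇒ 4πI² = 2166/13013
I = (-1)√(2166/13013/(4π)) = -0.11508947

-0.115089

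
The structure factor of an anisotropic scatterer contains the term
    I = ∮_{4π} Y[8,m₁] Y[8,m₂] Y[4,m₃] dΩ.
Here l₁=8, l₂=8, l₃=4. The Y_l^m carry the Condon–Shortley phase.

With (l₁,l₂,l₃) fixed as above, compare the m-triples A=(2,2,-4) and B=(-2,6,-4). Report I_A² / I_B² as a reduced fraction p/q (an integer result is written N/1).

420/143

l's match ⇒ only the (l;m) 3-j factors differ between A and B.
A: triangle coeff Δ(8,8,4) = 1/185175900; Σ_t [6,6]: t=6:+1/298598400 = 1/298598400; (3j)²=70/4199 [(8 8 4; 2 2 -4)], sign=+1
B: triangle coeff Δ(8,8,4) = 1/185175900; Σ_t [10,10]: t=10:+1/4180377600 = 1/4180377600; (3j)²=11/1938 [(8 8 4; -2 6 -4)], sign=+1
I_A²/I_B² = (70/4199)/(11/1938) = 420/143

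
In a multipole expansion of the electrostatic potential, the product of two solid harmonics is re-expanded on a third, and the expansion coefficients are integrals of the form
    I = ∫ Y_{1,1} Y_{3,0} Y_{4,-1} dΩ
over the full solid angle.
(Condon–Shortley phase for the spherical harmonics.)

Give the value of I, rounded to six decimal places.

Checks pass: Σm=0; 8 even; l₃=4∈[2,4].
(2·1+1)(2·3+1)(2·4+1) = 189
Δ: 0! 2! 6! / 9! → 1/252
sum: t=0:+1/36 = 1/36
3j²(1 3 4; 0 0 0) = Δ·Π!·Σ² = 4/63  (sign +1)
sum: t=0:+1/72 = 1/72
3j²(1 3 4; 1 0 -1) = Δ·Π!·Σ² = 5/126  (sign -1)
combine: 4πI² = 189·4/63·5/126 = 10/21
take √, sign -1: I = -0.19466390

-0.194664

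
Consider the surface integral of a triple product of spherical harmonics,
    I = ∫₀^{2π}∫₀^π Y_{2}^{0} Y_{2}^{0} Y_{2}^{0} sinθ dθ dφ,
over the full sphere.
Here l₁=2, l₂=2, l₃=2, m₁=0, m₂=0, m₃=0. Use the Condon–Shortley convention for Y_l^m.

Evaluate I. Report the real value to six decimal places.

m-sum 0 ✓  L=6 even ✓  0≤2≤4 ✓
Π(2lᵢ+1) = 5×5×5 = 125
triangle coeff Δ(2,2,2) = 1/630
Σ_t [0,2]: t=0:+1/8 t=1:−1/1 t=2:+1/8 = -3/4
(3j)²=2/35 [(2 2 2; 0 0 0)], sign=-1
(m-triple is (0,0,0) — same symbol as above.)
⇒ 4πI² = 20/49
I = (+1)√(20/49/(4π)) = 0.18022375

0.180224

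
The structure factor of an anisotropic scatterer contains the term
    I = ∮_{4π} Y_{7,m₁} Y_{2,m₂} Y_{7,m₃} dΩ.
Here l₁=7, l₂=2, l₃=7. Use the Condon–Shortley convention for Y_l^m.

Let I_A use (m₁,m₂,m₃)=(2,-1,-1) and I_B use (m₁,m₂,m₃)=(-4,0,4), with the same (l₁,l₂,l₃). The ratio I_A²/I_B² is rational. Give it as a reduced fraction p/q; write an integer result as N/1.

l's match ⇒ only the (l;m) 3-j factors differ between A and B.
A: triangle coeff Δ(7,2,7) = 1/185640; Σ_t [0,1]: t=0:+1/1209600 t=1:−1/1935360 = 1/3225600; (3j)²=243/61880 [(7 2 7; 2 -1 -1)], sign=+1
B: triangle coeff Δ(7,2,7) = 1/185640; Σ_t [0,2]: t=0:+1/159667200 t=1:−1/7257600 t=2:+1/8709120 = -1/59875200; (3j)²=8/23205 [(7 2 7; -4 0 4)], sign=+1
I_A²/I_B² = (243/61880)/(8/23205) = 729/64

729/64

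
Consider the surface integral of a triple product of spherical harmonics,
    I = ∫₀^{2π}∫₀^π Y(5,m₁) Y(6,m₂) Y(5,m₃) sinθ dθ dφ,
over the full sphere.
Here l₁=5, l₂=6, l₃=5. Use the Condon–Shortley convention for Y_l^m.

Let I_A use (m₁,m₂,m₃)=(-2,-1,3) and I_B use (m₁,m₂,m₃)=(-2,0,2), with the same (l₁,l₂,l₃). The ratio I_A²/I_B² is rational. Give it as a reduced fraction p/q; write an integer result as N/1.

l's match ⇒ only the (l;m) 3-j factors differ between A and B.
A: triangle coeff Δ(5,6,5) = 1/28588560; Σ_t [3,5]: t=3:−1/41472 t=4:+1/34560 t=5:−1/345600 = 1/518400; (3j)²=7/36465 [(5 6 5; -2 -1 3)], sign=+1
B: triangle coeff Δ(5,6,5) = 1/28588560; Σ_t [3,6]: t=3:−1/31104 t=4:+1/13824 t=5:−1/57600 t=6:+1/3110400 = 1/43200; (3j)²=108/12155 [(5 6 5; -2 0 2)], sign=-1
I_A²/I_B² = (7/36465)/(108/12155) = 7/324

7/324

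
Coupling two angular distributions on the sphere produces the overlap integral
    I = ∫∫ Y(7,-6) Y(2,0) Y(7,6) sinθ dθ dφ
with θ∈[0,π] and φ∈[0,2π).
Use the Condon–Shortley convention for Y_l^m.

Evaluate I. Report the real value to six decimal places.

Checks pass: Σm=0; 16 even; l₃=7∈[5,9].
(2·7+1)(2·2+1)(2·7+1) = 1125
Δ: 2! 12! 2! / 17! → 1/185640
sum: t=0:+1/2419200 t=1:−1/518400 t=2:+1/2419200 = -1/907200
3j²(7 2 7; 0 0 0) = Δ·Π!·Σ² = 56/3315  (sign +1)
sum: t=1:−1/479001600 t=2:+1/159667200 = 1/239500800
3j²(7 2 7; -6 0 6) = Δ·Π!·Σ² = 26/1785  (sign -1)
combine: 4πI² = 1125·56/3315·26/1785 = 80/289
take √, sign -1: I = -0.14841956

-0.148420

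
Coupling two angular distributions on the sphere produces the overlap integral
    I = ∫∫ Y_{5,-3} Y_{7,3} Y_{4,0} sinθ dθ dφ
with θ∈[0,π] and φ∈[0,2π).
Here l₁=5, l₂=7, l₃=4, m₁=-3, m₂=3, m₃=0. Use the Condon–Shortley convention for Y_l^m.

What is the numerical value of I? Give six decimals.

0.062592

Rules hold: Σm=0, L=16 even, 2≤4≤12.
N = 11·15·9 = 1485
Δ = 8!·2!·6!/17! = 1/6126120
Racah Σ t=3..5: t=3:−1/69120 t=4:+1/20736 t=5:−1/69120 = 1/51840
⇒ 3j(5 7 4; 0 0 0)² = 280/21879, sgn +1
Racah Σ t=6..8: t=6:+1/138240 t=7:−1/181440 t=8:+1/3870720 = 23/11612160
⇒ 3j(5 7 4; -3 3 0)² = 529/204204, sgn +1
4πI² = N·(3j₀)²·(3jₘ)² = 26450/537251
I = +1·√(0.0492321/4π) = 0.06259207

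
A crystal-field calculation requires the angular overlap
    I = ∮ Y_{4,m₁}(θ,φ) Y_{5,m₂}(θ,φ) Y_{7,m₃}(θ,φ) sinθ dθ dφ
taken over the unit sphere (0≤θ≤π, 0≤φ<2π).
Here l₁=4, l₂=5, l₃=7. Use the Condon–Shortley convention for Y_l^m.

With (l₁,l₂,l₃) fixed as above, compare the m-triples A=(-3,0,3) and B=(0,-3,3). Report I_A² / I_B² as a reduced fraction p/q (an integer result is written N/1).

2401/529

Same 4,5,7: normalisation and zero-m 3j drop out of the ratio.
A: Δ: 2! 6! 8! / 17! → 1/6126120; sum: t=1:−1/414720 t=2:+1/172800 = 7/2073600; 3j²(4 5 7; -3 0 3) = Δ·Π!·Σ² = 343/29172  (sign +1)
B: Δ: 2! 6! 8! / 17! → 1/6126120; sum: t=0:+1/138240 t=1:−1/181440 t=2:+1/3870720 = 23/11612160; 3j²(4 5 7; 0 -3 3) = Δ·Π!·Σ² = 529/204204  (sign +1)
I_A²/I_B² = (343/29172)/(529/204204) = 2401/529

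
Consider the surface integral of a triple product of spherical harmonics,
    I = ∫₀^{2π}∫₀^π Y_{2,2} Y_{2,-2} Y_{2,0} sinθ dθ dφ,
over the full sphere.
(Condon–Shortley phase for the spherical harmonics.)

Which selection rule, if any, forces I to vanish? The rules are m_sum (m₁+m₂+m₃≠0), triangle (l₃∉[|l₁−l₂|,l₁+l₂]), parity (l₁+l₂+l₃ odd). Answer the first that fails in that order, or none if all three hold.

azimuthal sum: 2 − 2 + 0 = 0  ✓
0 ≤ 2 ≤ 4 (triangle on l)  ✓
L = 2 + 2 + 2 = 6 (even)  ✓

none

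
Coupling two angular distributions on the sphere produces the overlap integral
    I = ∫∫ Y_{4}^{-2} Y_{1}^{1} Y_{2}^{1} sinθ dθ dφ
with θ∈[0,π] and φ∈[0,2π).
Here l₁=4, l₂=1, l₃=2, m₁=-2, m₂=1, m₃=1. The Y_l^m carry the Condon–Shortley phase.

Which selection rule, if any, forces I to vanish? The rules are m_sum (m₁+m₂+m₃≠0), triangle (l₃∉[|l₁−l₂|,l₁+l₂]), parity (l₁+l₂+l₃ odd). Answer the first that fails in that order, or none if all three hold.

triangle

Σmᵢ = 0  ✓
l₃∈[|l₁−l₂|,l₁+l₂]=[3,5], have l₃=2  ✗
Σlᵢ = 7 ⇒ odd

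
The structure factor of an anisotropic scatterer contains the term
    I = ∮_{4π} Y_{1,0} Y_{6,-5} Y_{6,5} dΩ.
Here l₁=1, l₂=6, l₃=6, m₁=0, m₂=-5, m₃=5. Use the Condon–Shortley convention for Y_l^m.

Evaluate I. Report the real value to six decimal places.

0.000000

L=13 odd ⇒ parity kills the (l;000) factor ⇒ I = 0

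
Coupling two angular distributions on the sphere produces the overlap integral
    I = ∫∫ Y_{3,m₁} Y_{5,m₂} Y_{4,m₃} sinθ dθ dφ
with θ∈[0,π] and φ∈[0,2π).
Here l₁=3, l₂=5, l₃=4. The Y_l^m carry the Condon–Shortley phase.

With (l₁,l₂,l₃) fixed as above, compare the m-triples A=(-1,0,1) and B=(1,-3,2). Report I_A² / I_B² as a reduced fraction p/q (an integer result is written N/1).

5/1134

Shared (l₁,l₂,l₃)=(3,5,4): N and (l;000)² cancel in I_A²/I_B².
A: Δ = 4!·2!·6!/13! = 1/180180; Racah Σ t=2..4: t=2:+1/288 t=3:−1/288 t=4:+1/5760 = 1/5760; ⇒ 3j(3 5 4; -1 0 1)² = 1/12012, sgn -1
B: Δ = 4!·2!·6!/13! = 1/180180; Racah Σ t=0..2: t=0:+1/2304 t=1:−1/720 t=2:+1/5760 = -1/1280; ⇒ 3j(3 5 4; 1 -3 2)² = 27/1430, sgn -1
I_A²/I_B² = (1/12012)/(27/1430) = 5/1134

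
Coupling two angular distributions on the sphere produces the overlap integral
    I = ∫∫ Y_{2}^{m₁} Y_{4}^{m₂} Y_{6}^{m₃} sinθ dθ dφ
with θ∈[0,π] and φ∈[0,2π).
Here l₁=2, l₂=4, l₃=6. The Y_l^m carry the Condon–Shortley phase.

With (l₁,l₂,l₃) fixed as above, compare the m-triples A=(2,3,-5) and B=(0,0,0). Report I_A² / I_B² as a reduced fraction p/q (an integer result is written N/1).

22/15

Shared (l₁,l₂,l₃)=(2,4,6): N and (l;000)² cancel in I_A²/I_B².
A: Δ = 0!·4!·8!/13! = 1/6435; Racah Σ t=0..0: t=0:+1/120960 = 1/120960; ⇒ 3j(2 4 6; 2 3 -5)² = 2/39, sgn -1
B: Δ = 0!·4!·8!/13! = 1/6435; Racah Σ t=0..0: t=0:+1/2304 = 1/2304; ⇒ 3j(2 4 6; 0 0 0)² = 5/143, sgn +1
I_A²/I_B² = (2/39)/(5/143) = 22/15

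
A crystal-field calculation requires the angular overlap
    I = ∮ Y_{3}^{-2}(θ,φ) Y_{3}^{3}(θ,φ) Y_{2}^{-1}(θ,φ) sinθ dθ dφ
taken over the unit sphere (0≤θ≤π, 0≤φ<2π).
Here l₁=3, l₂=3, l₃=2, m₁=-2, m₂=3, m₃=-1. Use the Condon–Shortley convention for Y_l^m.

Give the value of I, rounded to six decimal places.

-0.210261

Rules hold: Σm=0, L=8 even, 0≤2≤6.
N = 7·7·5 = 245
Δ = 4!·2!·2!/9! = 1/3780
Racah Σ t=1..3: t=1:−1/24 t=2:+1/4 t=3:−1/24 = 1/6
⇒ 3j(3 3 2; 0 0 0)² = 4/105, sgn +1
Racah Σ t=4..4: t=4:+1/48 = 1/48
⇒ 3j(3 3 2; -2 3 -1)² = 5/84, sgn -1
4πI² = N·(3j₀)²·(3jₘ)² = 5/9
I = -1·√(0.555556/4π) = -0.21026104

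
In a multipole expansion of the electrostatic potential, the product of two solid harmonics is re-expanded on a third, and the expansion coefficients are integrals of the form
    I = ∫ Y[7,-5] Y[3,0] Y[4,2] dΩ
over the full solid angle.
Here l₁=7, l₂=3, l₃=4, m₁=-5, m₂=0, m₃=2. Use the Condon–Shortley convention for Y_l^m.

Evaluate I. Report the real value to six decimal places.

Σmᵢ = -3 ≠ 0, so the φ-integral vanishes; I = 0

0.000000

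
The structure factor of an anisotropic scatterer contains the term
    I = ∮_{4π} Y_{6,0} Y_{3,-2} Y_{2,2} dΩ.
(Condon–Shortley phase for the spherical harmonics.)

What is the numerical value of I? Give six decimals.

0.000000

triangle: need 3≤l₃≤9, have 2; I=0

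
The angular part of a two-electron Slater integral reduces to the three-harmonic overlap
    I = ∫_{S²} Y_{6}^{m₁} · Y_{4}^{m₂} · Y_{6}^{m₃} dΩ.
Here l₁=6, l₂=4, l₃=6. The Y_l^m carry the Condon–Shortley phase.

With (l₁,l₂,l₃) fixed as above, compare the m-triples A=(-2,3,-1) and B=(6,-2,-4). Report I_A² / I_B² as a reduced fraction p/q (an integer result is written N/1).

l's match ⇒ only the (l;m) 3-j factors differ between A and B.
A: triangle coeff Δ(6,4,6) = 1/15315300; Σ_t [3,4]: t=3:−1/103680 t=4:+1/82944 = 1/414720; (3j)²=49/43758 [(6 4 6; -2 3 -1)], sign=-1
B: triangle coeff Δ(6,4,6) = 1/15315300; Σ_t [0,0]: t=0:+1/3870720 = 1/3870720; (3j)²=135/6188 [(6 4 6; 6 -2 -4)], sign=+1
I_A²/I_B² = (49/43758)/(135/6188) = 686/13365

686/13365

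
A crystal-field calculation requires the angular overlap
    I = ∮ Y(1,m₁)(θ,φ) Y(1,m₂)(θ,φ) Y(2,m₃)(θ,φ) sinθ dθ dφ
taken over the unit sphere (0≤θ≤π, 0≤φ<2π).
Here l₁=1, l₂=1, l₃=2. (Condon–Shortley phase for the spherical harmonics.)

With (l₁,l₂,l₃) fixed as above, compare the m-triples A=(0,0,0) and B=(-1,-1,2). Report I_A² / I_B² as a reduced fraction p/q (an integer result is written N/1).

2/3

l's match ⇒ only the (l;m) 3-j factors differ between A and B.
A: triangle coeff Δ(1,1,2) = 1/30; Σ_t [0,0]: t=0:+1/1 = 1/1; (3j)²=2/15 [(1 1 2; 0 0 0)], sign=+1
B: triangle coeff Δ(1,1,2) = 1/30; Σ_t [0,0]: t=0:+1/4 = 1/4; (3j)²=1/5 [(1 1 2; -1 -1 2)], sign=+1
I_A²/I_B² = (2/15)/(1/5) = 2/3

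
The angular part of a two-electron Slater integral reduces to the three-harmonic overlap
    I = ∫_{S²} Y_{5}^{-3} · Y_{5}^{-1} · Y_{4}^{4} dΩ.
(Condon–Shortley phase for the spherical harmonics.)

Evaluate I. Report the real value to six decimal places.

-0.168084

Rules hold: Σm=0, L=14 even, 0≤4≤10.
N = 11·11·9 = 1089
Δ = 6!·4!·4!/15! = 1/3153150
Racah Σ t=1..5: t=1:−1/69120 t=2:+1/1728 t=3:−1/576 t=4:+1/1728 t=5:−1/69120 = -7/11520
⇒ 3j(5 5 4; 0 0 0)² = 2/143, sgn -1
Racah Σ t=4..4: t=4:+1/27648 = 1/27648
⇒ 3j(5 5 4; -3 -1 4)² = 10/429, sgn +1
4πI² = N·(3j₀)²·(3jₘ)² = 60/169
I = -1·√(0.35503/4π) = -0.16808437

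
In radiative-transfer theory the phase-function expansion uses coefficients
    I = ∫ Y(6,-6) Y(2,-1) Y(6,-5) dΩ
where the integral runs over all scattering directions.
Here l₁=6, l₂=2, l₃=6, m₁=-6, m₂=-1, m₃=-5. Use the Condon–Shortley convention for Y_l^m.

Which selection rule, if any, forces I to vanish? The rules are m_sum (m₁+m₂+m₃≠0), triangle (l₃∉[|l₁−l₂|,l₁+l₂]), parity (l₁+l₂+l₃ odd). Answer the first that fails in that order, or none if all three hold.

m_sum

Σmᵢ = -12  ✗
l₃∈[|l₁−l₂|,l₁+l₂]=[4,8], have l₃=6
Σlᵢ = 14 ⇒ even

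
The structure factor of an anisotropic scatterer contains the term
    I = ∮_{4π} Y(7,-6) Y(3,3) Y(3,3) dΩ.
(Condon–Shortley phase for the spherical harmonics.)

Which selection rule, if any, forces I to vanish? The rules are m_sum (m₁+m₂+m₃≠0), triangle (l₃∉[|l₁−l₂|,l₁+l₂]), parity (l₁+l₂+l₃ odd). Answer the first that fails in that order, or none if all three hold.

Σmᵢ = 0  ✓
l₃∈[|l₁−l₂|,l₁+l₂]=[4,10], have l₃=3  ✗
Σlᵢ = 13 ⇒ odd

triangle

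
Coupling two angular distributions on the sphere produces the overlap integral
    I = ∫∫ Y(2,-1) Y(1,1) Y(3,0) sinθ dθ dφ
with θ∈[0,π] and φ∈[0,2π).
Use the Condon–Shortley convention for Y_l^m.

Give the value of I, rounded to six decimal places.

m-sum 0 ✓  L=6 even ✓  1≤3≤3 ✓
Π(2lᵢ+1) = 5×3×7 = 105
triangle coeff Δ(2,1,3) = 1/105
Σ_t [0,0]: t=0:+1/4 = 1/4
(3j)²=3/35 [(2 1 3; 0 0 0)], sign=-1
Σ_t [0,0]: t=0:+1/12 = 1/12
(3j)²=1/35 [(2 1 3; -1 1 0)], sign=-1
⇒ 4πI² = 9/35
I = (+1)√(9/35/(4π)) = 0.14304817

0.143048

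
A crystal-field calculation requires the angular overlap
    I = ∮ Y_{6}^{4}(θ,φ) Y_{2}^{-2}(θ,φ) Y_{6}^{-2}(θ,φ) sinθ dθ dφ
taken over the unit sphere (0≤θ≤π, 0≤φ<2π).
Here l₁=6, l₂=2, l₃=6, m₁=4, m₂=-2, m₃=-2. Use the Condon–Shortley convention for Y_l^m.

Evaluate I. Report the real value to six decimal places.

-0.153870

m-sum 0 ✓  L=14 even ✓  4≤6≤8 ✓
Π(2lᵢ+1) = 13×5×13 = 845
triangle coeff Δ(6,2,6) = 1/90090
Σ_t [0,2]: t=0:+1/69120 t=1:−1/14400 t=2:+1/69120 = -7/172800
(3j)²=14/715 [(6 2 6; 0 0 0)], sign=-1
Σ_t [0,0]: t=0:+1/322560 = 1/322560
(3j)²=18/1001 [(6 2 6; 4 -2 -2)], sign=+1
⇒ 4πI² = 36/121
I = (-1)√(36/121/(4π)) = -0.15386989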